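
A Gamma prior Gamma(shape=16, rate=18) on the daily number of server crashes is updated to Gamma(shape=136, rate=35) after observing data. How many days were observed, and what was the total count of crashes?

Gamma–Poisson conjugacy: posterior shape = α + Σxᵢ, posterior rate = β + n.
Matching: Σxᵢ = 136 − 16 = 120 and n = 35 − 18 = 17.

n = 17 days with total 120 crashes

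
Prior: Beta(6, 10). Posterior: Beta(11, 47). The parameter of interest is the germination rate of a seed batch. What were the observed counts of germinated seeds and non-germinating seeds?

5 germinated seeds and 37 non-germinating seeds

Under Beta–binomial conjugacy the posterior parameters are (α+s, β+f).
Match parameters: s=11−6=5, f=47−10=37.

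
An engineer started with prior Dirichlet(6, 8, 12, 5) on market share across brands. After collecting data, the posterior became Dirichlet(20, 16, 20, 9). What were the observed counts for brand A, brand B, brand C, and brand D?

counts (14, 8, 8, 4)

For a Dirichlet(α) prior with multinomial counts c, the posterior is Dirichlet(α + c) componentwise.
Counts are posterior − prior componentwise: 20−6=14, 16−8=8, 20−12=8, 9−5=4.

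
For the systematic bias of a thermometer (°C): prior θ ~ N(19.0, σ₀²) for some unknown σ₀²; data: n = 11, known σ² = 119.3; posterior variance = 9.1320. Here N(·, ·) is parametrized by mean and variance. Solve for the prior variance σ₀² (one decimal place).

σ₀² = 57.8

For the Normal–Normal model with known σ², precisions add: τ_n = τ₀ + n/σ².
So 1/σ₀² = 1/9.1320 − 11/119.3 = 0.109505 − 0.092205 = 0.017300.
Hence σ₀² = 1/0.017300 ≈ 57.8.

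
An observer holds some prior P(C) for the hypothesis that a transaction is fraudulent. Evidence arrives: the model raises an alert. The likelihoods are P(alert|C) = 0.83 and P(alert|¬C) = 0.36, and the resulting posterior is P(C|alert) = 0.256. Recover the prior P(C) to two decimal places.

P(C) = 0.13

In odds form, posterior odds = prior odds × likelihood ratio, so prior odds = posterior odds ÷ LR.
Posterior odds = 0.256/(1−0.256) = 0.3441. LR = 0.83/0.36 = 2.3056.
Prior odds = 0.3441/2.3056 = 0.1492, so P(C) = 0.1492/(1+0.1492) ≈ 0.13.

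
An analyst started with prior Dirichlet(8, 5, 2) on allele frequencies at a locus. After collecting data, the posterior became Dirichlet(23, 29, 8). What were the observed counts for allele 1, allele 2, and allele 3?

counts (15, 24, 6)

For a Dirichlet(α) prior with multinomial counts c, the posterior is Dirichlet(α + c) componentwise.
Counts are posterior − prior componentwise: 23−8=15, 29−5=24, 8−2=6.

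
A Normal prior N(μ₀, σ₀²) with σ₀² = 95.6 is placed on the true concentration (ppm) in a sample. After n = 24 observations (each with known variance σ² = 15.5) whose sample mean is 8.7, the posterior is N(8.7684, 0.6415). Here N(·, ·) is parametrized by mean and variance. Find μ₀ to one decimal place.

μ₀ = 18.9

The posterior mean is a precision-weighted average: μ_n = (τ₀μ₀ + τ_data·x̄)/(τ₀+τ_data), with τ₀=1/σ₀² and τ_data=n/σ².
Here τ₀ = 1/95.6 = 0.010460 and τ_data = 24/15.5 = 1.548387, so τ_n = 1.558847.
Rearranging for μ₀: μ₀ = (μ_n·τ_n − τ_data·x̄)/τ₀ = (8.7684·1.558847 − 1.548387·8.7) / 0.010460 = 0.197627/0.010460 ≈ 18.9.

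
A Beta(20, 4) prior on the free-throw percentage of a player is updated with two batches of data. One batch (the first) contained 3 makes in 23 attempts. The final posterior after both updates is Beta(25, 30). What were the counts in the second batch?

2 makes and 6 misses

Because Beta–binomial updating is additive in the counts, the combined data contributed (α_post−α_prior, β_post−β_prior) successes and failures.
Total across both batches: 25−20=5 makes, 30−4=26 misses.
Subtract the first batch: 5−3=2 makes and 26−20=6 misses.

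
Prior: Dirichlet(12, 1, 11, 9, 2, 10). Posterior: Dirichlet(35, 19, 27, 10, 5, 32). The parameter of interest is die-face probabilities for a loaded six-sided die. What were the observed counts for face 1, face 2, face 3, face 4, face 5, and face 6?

counts (23, 18, 16, 1, 3, 22)

For a Dirichlet(α) prior with multinomial counts c, the posterior is Dirichlet(α + c) componentwise.
Counts are posterior − prior componentwise: 35−12=23, 19−1=18, 27−11=16, 10−9=1, 5−2=3, 32−10=22.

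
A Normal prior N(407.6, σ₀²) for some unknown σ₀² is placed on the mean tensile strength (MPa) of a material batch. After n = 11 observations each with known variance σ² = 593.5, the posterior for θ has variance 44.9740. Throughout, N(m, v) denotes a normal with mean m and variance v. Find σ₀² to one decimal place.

σ₀² = 270.2

For the Normal–Normal model with known σ², precisions add: τ_n = τ₀ + n/σ².
So 1/σ₀² = 1/44.9740 − 11/593.5 = 0.022235 − 0.018534 = 0.003701.
Hence σ₀² = 1/0.003701 ≈ 270.2.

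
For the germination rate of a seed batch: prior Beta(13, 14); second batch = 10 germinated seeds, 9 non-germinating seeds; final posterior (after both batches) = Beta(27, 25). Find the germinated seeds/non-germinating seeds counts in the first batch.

Because Beta–binomial updating is additive in the counts, the combined data contributed (α_post−α_prior, β_post−β_prior) successes and failures.
Total across both batches: 27−13=14 germinated seeds, 25−14=11 non-germinating seeds.
Subtract the second batch: 14−10=4 germinated seeds and 11−9=2 non-germinating seeds.

4 germinated seeds and 2 non-germinating seeds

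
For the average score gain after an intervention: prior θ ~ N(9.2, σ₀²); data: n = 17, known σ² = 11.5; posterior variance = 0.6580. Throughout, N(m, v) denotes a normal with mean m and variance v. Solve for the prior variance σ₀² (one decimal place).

σ₀² = 24.1

Posterior precision equals prior precision plus data precision: 1/σ_n² = 1/σ₀² + n/σ².
So 1/σ₀² = 1/0.6580 − 17/11.5 = 1.519757 − 1.478261 = 0.041496.
Hence σ₀² = 1/0.041496 ≈ 24.1.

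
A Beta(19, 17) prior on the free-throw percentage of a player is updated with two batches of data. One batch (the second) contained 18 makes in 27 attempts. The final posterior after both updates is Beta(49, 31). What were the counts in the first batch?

12 makes and 5 misses

Sequential conjugate updates are equivalent to a single update on the pooled data, so total successes = posterior α − prior α and total failures = posterior β − prior β.
Total across both batches: 49−19=30 makes, 31−17=14 misses.
Subtract the second batch: 30−18=12 makes and 14−9=5 misses.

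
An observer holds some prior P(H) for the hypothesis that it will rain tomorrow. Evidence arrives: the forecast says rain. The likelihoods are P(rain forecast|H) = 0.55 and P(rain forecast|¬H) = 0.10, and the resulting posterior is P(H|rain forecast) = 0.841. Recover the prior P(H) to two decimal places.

P(H) = 0.49

In odds form, posterior odds = prior odds × likelihood ratio, so prior odds = posterior odds ÷ LR.
Posterior odds = 0.841/(1−0.841) = 5.2893. LR = 0.55/0.10 = 5.5000.
Prior odds = 5.2893/5.5000 = 0.9617, so P(H) = 0.9617/(1+0.9617) ≈ 0.49.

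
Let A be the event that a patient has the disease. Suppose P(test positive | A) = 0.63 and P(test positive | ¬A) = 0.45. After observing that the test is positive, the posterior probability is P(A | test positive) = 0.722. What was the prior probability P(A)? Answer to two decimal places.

In odds form, posterior odds = prior odds × likelihood ratio, so prior odds = posterior odds ÷ LR.
Posterior odds = 0.722/(1−0.722) = 2.5971. LR = 0.63/0.45 = 1.4000.
Prior odds = 2.5971/1.4000 = 1.8551, so P(A) = 1.8551/(1+1.8551) ≈ 0.65.

P(A) = 0.65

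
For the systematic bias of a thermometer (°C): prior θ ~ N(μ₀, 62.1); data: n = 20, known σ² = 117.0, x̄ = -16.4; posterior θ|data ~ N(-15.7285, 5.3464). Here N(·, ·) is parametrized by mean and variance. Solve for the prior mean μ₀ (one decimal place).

μ₀ = -8.6

With known observation variance, the Normal–Normal posterior has precision τ_n = τ₀ + n/σ² and mean μ_n = (τ₀μ₀ + (n/σ²)x̄)/τ_n.
Here τ₀ = 1/62.1 = 0.016103 and τ_data = 20/117.0 = 0.170940, so τ_n = 0.187043.
Rearranging for μ₀: μ₀ = (μ_n·τ_n − τ_data·x̄)/τ₀ = (-15.7285·0.187043 − 0.170940·-16.4) / 0.016103 = -0.138490/0.016103 ≈ -8.6.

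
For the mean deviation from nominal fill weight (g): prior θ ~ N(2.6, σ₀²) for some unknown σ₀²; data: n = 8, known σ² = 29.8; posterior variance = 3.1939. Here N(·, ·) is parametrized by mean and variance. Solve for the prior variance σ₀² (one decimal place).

σ₀² = 22.4

For the Normal–Normal model with known σ², precisions add: τ_n = τ₀ + n/σ².
So 1/σ₀² = 1/3.1939 − 8/29.8 = 0.313097 − 0.268456 = 0.044641.
Hence σ₀² = 1/0.044641 ≈ 22.4.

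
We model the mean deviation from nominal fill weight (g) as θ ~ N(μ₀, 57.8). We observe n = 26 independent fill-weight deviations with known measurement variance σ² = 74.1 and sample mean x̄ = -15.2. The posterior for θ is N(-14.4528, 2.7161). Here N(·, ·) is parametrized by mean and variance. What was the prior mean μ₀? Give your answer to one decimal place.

With known observation variance, the Normal–Normal posterior has precision τ_n = τ₀ + n/σ² and mean μ_n = (τ₀μ₀ + (n/σ²)x̄)/τ_n.
Here τ₀ = 1/57.8 = 0.017301 and τ_data = 26/74.1 = 0.350877, so τ_n = 0.368178.
Rearranging for μ₀: μ₀ = (μ_n·τ_n − τ_data·x̄)/τ₀ = (-14.4528·0.368178 − 0.350877·-15.2) / 0.017301 = 0.012127/0.017301 ≈ 0.7.

μ₀ = 0.7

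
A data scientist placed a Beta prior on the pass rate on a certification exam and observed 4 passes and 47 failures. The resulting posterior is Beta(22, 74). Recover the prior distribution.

Beta is conjugate to the binomial likelihood: posterior = Beta(a+s, b+f).
So a = 22 − 4 = 18 and b = 74 − 47 = 27.

Beta(18, 27)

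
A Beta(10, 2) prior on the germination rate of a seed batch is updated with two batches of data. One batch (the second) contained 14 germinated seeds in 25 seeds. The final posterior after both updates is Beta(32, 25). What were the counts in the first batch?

8 germinated seeds and 12 non-germinating seeds

Because Beta–binomial updating is additive in the counts, the combined data contributed (α_post−α_prior, β_post−β_prior) successes and failures.
Total across both batches: 32−10=22 germinated seeds, 25−2=23 non-germinating seeds.
Subtract the second batch: 22−14=8 germinated seeds and 23−11=12 non-germinating seeds.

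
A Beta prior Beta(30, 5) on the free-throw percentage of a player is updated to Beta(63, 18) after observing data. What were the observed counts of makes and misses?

33 makes and 13 misses

Under Beta–binomial conjugacy the posterior parameters are (a+s, b+f).
Match parameters: s=63−30=33, f=18−5=13.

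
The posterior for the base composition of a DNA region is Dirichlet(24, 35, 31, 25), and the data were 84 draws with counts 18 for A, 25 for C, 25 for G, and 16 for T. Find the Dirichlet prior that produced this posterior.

Dirichlet(6, 10, 6, 9)

For a Dirichlet(α) prior with multinomial counts c, the posterior is Dirichlet(α + c) componentwise.
Subtract each count from the matching posterior parameter: 24−18=6, 35−25=10, 31−25=6, 25−16=9.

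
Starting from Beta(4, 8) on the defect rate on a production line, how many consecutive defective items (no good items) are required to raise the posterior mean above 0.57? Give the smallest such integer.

k = 7

After k defective items and 0 good items the posterior is Beta(4+k, 8), with mean (4+k)/(4+8+k).
Set (4+k)/(12+k) > 0.57 and solve: k > (0.57·12 − 4)/(1 − 0.57) = 6.605.
The smallest integer exceeding 6.605 is 7.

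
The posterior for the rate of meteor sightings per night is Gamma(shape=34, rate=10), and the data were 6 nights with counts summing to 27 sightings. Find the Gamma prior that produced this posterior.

Gamma(shape=7, rate=4)

A Gamma(α, β) prior (rate parametrization) on a Poisson rate with n observations summing to S gives posterior Gamma(α+S, β+n).
So α = 34 − 27 = 7 and β = 10 − 6 = 4.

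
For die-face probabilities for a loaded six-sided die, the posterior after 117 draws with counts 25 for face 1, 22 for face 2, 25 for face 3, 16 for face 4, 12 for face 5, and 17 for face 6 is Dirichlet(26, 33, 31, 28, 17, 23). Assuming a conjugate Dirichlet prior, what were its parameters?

Dirichlet(1, 11, 6, 12, 5, 6)

For a Dirichlet(α) prior with multinomial counts c, the posterior is Dirichlet(α + c) componentwise.
Subtract each count from the matching posterior parameter: 26−25=1, 33−22=11, 31−25=6, 28−16=12, 17−12=5, 23−17=6.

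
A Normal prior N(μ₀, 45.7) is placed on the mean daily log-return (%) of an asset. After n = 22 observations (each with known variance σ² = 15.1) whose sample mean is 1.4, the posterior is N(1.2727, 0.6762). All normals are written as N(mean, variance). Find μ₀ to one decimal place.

The posterior mean is a precision-weighted average: μ_n = (τ₀μ₀ + τ_data·x̄)/(τ₀+τ_data), with τ₀=1/σ₀² and τ_data=n/σ².
Here τ₀ = 1/45.7 = 0.021882 and τ_data = 22/15.1 = 1.456954, so τ_n = 1.478836.
Rearranging for μ₀: μ₀ = (μ_n·τ_n − τ_data·x̄)/τ₀ = (1.2727·1.478836 − 1.456954·1.4) / 0.021882 = -0.157621/0.021882 ≈ -7.2.

μ₀ = -7.2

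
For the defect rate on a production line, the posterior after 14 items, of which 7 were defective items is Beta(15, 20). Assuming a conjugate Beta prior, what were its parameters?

Beta(8, 13)

Under Beta–binomial conjugacy the posterior parameters are (a+s, b+f).
So a = 15 − 7 = 8 and b = 20 − 7 = 13.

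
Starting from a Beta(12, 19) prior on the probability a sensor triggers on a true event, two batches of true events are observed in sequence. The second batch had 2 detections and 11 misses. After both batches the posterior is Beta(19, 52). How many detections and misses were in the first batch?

5 detections and 22 misses

Because Beta–binomial updating is additive in the counts, the combined data contributed (α_post−α_prior, β_post−β_prior) successes and failures.
Total across both batches: 19−12=7 detections, 52−19=33 misses.
Subtract the second batch: 7−2=5 detections and 33−11=22 misses.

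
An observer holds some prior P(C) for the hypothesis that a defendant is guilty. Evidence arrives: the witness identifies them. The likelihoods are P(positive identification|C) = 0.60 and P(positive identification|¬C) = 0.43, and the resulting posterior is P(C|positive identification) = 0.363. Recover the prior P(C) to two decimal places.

Bayes' rule in odds form gives O(C|E) = O(C)·[P(E|C)/P(E|¬C)], hence O(C) = O(C|E)/LR.
Posterior odds = 0.363/(1−0.363) = 0.5699. LR = 0.60/0.43 = 1.3953.
Prior odds = 0.5699/1.3953 = 0.4084, so P(C) = 0.4084/(1+0.4084) ≈ 0.29.

P(C) = 0.29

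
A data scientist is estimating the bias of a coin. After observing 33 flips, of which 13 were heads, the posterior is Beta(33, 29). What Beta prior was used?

Beta(20, 9)

Under Beta–binomial conjugacy the posterior parameters are (a+s, b+f).
Subtract the data counts: 33−13=20, 29−20=9.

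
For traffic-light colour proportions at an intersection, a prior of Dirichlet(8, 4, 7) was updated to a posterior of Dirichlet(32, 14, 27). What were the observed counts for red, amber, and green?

For a Dirichlet(α) prior with multinomial counts c, the posterior is Dirichlet(α + c) componentwise.
Counts are posterior − prior componentwise: 32−8=24, 14−4=10, 27−7=20.

counts (24, 10, 20)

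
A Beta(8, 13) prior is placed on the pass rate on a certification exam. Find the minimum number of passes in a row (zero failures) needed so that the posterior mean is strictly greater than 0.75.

k = 32

After k passes and 0 failures the posterior is Beta(8+k, 13), with mean (8+k)/(8+13+k).
Set (8+k)/(21+k) > 0.75 and solve: k > (0.75·21 − 8)/(1 − 0.75) = 31.000.
The smallest integer exceeding 31.000 is 32.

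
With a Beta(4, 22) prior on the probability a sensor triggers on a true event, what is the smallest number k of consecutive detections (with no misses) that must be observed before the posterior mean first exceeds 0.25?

After k detections and 0 misses the posterior is Beta(4+k, 22), with mean (4+k)/(4+22+k).
Set (4+k)/(26+k) > 0.25 and solve: k > (0.25·26 − 4)/(1 − 0.25) = 3.333.
The smallest integer exceeding 3.333 is 4.

k = 4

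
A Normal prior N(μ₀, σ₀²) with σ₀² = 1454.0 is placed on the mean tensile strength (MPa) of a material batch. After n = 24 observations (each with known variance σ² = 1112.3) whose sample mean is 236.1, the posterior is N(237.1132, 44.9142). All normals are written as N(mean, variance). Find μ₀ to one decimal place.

With known observation variance, the Normal–Normal posterior has precision τ_n = τ₀ + n/σ² and mean μ_n = (τ₀μ₀ + (n/σ²)x̄)/τ_n.
Here τ₀ = 1/1454.0 = 0.000688 and τ_data = 24/1112.3 = 0.021577, so τ_n = 0.022265.
Rearranging for μ₀: μ₀ = (μ_n·τ_n − τ_data·x̄)/τ₀ = (237.1132·0.022265 − 0.021577·236.1) / 0.000688 = 0.184996/0.000688 ≈ 268.9.

μ₀ = 268.9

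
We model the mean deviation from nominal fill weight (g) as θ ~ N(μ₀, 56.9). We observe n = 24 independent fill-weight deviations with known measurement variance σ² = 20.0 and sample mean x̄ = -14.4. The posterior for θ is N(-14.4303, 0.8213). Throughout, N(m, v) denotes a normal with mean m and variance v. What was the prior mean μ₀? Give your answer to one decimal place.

The posterior mean is a precision-weighted average: μ_n = (τ₀μ₀ + τ_data·x̄)/(τ₀+τ_data), with τ₀=1/σ₀² and τ_data=n/σ².
Here τ₀ = 1/56.9 = 0.017575 and τ_data = 24/20.0 = 1.200000, so τ_n = 1.217575.
Rearranging for μ₀: μ₀ = (μ_n·τ_n − τ_data·x̄)/τ₀ = (-14.4303·1.217575 − 1.200000·-14.4) / 0.017575 = -0.289973/0.017575 ≈ -16.5.

μ₀ = -16.5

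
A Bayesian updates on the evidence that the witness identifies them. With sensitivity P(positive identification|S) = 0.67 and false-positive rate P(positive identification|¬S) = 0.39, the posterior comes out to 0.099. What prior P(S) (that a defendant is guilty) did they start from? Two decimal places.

Bayes' rule in odds form gives O(S|E) = O(S)·[P(E|S)/P(E|¬S)], hence O(S) = O(S|E)/LR.
Posterior odds = 0.099/(1−0.099) = 0.1099. LR = 0.67/0.39 = 1.7179.
Prior odds = 0.1099/1.7179 = 0.0640, so P(S) = 0.0640/(1+0.0640) ≈ 0.06.

P(S) = 0.06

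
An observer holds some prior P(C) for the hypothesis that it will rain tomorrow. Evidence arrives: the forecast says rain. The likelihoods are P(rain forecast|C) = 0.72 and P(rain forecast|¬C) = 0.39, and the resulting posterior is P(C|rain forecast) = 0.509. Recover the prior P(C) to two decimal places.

Bayes' rule in odds form gives O(C|E) = O(C)·[P(E|C)/P(E|¬C)], hence O(C) = O(C|E)/LR.
Posterior odds = 0.509/(1−0.509) = 1.0367. LR = 0.72/0.39 = 1.8462.
Prior odds = 1.0367/1.8462 = 0.5615, so P(C) = 0.5615/(1+0.5615) ≈ 0.36.

P(C) = 0.36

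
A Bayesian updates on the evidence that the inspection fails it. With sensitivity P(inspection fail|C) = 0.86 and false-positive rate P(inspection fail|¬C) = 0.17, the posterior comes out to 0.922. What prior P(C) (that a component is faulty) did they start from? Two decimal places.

In odds form, posterior odds = prior odds × likelihood ratio, so prior odds = posterior odds ÷ LR.
Posterior odds = 0.922/(1−0.922) = 11.8205. LR = 0.86/0.17 = 5.0588.
Prior odds = 11.8205/5.0588 = 2.3366, so P(C) = 2.3366/(1+2.3366) ≈ 0.70.

P(C) = 0.70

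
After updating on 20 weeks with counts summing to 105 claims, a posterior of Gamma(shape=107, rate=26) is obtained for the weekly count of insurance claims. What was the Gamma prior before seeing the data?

Gamma(shape=2, rate=6)

A Gamma(α, β) prior (rate parametrization) on a Poisson rate with n observations summing to S gives posterior Gamma(α+S, β+n).
So α = 107 − 105 = 2 and β = 26 − 20 = 6.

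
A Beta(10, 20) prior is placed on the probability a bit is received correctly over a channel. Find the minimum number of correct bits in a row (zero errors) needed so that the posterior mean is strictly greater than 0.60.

k = 21

After k correct bits and 0 errors the posterior is Beta(10+k, 20), with mean (10+k)/(10+20+k).
Set (10+k)/(30+k) > 0.60 and solve: k > (0.60·30 − 10)/(1 − 0.60) = 20.000.
The smallest integer exceeding 20.000 is 21, and checking k=21: (31)/(51) = 0.6078 > 0.60.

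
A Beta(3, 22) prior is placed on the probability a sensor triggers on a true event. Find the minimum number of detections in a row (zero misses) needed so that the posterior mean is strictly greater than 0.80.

k = 86

After k detections and 0 misses the posterior is Beta(3+k, 22), with mean (3+k)/(3+22+k).
Set (3+k)/(25+k) > 0.80 and solve: k > (0.80·25 − 3)/(1 − 0.80) = 85.000.
The smallest integer exceeding 85.000 is 86, and checking k=86: (89)/(111) = 0.8018 > 0.80.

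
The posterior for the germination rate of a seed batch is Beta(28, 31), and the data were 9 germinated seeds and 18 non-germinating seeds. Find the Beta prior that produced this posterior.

Beta(19, 13)

Beta is conjugate to the binomial likelihood: posterior = Beta(α+s, β+f).
Subtract the data counts: 28−9=19, 31−18=13.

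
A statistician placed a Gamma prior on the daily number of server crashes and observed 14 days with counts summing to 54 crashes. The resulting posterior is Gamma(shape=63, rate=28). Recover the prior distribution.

Gamma–Poisson conjugacy: posterior shape = α + Σxᵢ, posterior rate = β + n.
So α = 63 − 54 = 9 and β = 28 − 14 = 14.

Gamma(shape=9, rate=14)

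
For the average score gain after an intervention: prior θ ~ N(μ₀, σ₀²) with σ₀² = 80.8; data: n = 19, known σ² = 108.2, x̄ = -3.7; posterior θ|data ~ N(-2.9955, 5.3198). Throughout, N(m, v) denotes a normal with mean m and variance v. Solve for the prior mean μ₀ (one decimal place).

The posterior mean is a precision-weighted average: μ_n = (τ₀μ₀ + τ_data·x̄)/(τ₀+τ_data), with τ₀=1/σ₀² and τ_data=n/σ².
Here τ₀ = 1/80.8 = 0.012376 and τ_data = 19/108.2 = 0.175601, so τ_n = 0.187977.
Rearranging for μ₀: μ₀ = (μ_n·τ_n − τ_data·x̄)/τ₀ = (-2.9955·0.187977 − 0.175601·-3.7) / 0.012376 = 0.086639/0.012376 ≈ 7.0.

μ₀ = 7.0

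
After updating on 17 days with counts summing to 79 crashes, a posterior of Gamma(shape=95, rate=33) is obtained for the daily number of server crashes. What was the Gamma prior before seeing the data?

Gamma(shape=16, rate=16)

Gamma–Poisson conjugacy: posterior shape = α + Σxᵢ, posterior rate = β + n.
So α = 95 − 79 = 16 and β = 33 − 17 = 16.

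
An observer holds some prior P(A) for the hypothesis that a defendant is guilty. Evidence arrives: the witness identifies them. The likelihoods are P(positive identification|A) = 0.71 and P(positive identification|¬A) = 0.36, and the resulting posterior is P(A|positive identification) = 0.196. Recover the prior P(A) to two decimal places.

Bayes' rule in odds form gives O(A|E) = O(A)·[P(E|A)/P(E|¬A)], hence O(A) = O(A|E)/LR.
Posterior odds = 0.196/(1−0.196) = 0.2438. LR = 0.71/0.36 = 1.9722.
Prior odds = 0.2438/1.9722 = 0.1236, so P(A) = 0.1236/(1+0.1236) ≈ 0.11.

P(A) = 0.11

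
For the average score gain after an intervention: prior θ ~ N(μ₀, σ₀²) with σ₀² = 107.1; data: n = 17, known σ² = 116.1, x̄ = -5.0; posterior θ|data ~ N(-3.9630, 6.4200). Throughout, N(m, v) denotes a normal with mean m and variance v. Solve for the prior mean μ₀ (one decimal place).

μ₀ = 12.3

With known observation variance, the Normal–Normal posterior has precision τ_n = τ₀ + n/σ² and mean μ_n = (τ₀μ₀ + (n/σ²)x̄)/τ_n.
Here τ₀ = 1/107.1 = 0.009337 and τ_data = 17/116.1 = 0.146425, so τ_n = 0.155762.
Rearranging for μ₀: μ₀ = (μ_n·τ_n − τ_data·x̄)/τ₀ = (-3.9630·0.155762 − 0.146425·-5.0) / 0.009337 = 0.114840/0.009337 ≈ 12.3.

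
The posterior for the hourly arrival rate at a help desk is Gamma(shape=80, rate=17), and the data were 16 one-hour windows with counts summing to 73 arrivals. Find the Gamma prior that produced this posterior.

Gamma(shape=7, rate=1)

Gamma–Poisson conjugacy: posterior shape = α + Σxᵢ, posterior rate = β + n.
So α = 80 − 73 = 7 and β = 17 − 16 = 1.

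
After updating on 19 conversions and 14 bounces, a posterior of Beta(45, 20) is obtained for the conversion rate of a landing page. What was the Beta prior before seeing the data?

Beta(26, 6)

Under Beta–binomial conjugacy the posterior parameters are (a+s, b+f).
So a = 45 − 19 = 26 and b = 20 − 14 = 6.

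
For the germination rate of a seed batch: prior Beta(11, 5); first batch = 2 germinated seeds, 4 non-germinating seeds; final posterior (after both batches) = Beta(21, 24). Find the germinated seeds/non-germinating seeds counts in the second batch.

Because Beta–binomial updating is additive in the counts, the combined data contributed (α_post−α_prior, β_post−β_prior) successes and failures.
Total across both batches: 21−11=10 germinated seeds, 24−5=19 non-germinating seeds.
Subtract the first batch: 10−2=8 germinated seeds and 19−4=15 non-germinating seeds.

8 germinated seeds and 15 non-germinating seeds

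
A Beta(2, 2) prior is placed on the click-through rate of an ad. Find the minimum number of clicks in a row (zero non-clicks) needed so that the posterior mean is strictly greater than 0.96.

k = 47

After k clicks and 0 non-clicks the posterior is Beta(2+k, 2), with mean (2+k)/(2+2+k).
Set (2+k)/(4+k) > 0.96 and solve: k > (0.96·4 − 2)/(1 − 0.96) = 46.000.
The smallest integer exceeding 46.000 is 47, and checking k=47: (49)/(51) = 0.9608 > 0.96.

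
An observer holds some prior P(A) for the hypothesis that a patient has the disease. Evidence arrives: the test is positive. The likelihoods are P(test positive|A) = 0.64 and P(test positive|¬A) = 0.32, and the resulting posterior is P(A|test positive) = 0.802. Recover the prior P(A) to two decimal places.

In odds form, posterior odds = prior odds × likelihood ratio, so prior odds = posterior odds ÷ LR.
Posterior odds = 0.802/(1−0.802) = 4.0505. LR = 0.64/0.32 = 2.0000.
Prior odds = 4.0505/2.0000 = 2.0253, so P(A) = 2.0253/(1+2.0253) ≈ 0.67.

P(A) = 0.67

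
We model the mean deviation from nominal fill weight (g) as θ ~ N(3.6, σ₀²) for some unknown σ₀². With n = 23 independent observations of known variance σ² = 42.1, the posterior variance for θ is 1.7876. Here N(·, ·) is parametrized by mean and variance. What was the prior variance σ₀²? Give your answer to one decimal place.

Posterior precision equals prior precision plus data precision: 1/σ_n² = 1/σ₀² + n/σ².
So 1/σ₀² = 1/1.7876 − 23/42.1 = 0.559409 − 0.546318 = 0.013091.
Hence σ₀² = 1/0.013091 ≈ 76.4.

σ₀² = 76.4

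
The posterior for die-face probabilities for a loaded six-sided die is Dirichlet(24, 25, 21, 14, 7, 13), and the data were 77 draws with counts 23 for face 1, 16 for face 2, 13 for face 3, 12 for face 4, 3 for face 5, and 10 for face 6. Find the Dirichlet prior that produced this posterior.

Dirichlet(1, 9, 8, 2, 4, 3)

For a Dirichlet(α) prior with multinomial counts c, the posterior is Dirichlet(α + c) componentwise.
Subtract each count from the matching posterior parameter: 24−23=1, 25−16=9, 21−13=8, 14−12=2, 7−3=4, 13−10=3.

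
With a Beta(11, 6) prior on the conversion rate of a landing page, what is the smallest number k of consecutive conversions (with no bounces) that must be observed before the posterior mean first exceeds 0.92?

After k conversions and 0 bounces the posterior is Beta(11+k, 6), with mean (11+k)/(11+6+k).
Set (11+k)/(17+k) > 0.92 and solve: k > (0.92·17 − 11)/(1 − 0.92) = 58.000.
The smallest integer exceeding 58.000 is 59, and checking k=59: (70)/(76) = 0.9211 > 0.92.

k = 59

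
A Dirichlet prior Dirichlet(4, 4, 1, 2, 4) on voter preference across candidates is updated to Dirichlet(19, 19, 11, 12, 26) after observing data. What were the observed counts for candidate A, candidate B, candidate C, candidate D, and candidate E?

For a Dirichlet(α) prior with multinomial counts c, the posterior is Dirichlet(α + c) componentwise.
Counts are posterior − prior componentwise: 19−4=15, 19−4=15, 11−1=10, 12−2=10, 26−4=22.

counts (15, 15, 10, 10, 22)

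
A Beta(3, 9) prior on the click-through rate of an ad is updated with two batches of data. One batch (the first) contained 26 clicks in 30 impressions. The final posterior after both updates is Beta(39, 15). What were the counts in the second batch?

10 clicks and 2 non-clicks

Sequential conjugate updates are equivalent to a single update on the pooled data, so total successes = posterior α − prior α and total failures = posterior β − prior β.
Total across both batches: 39−3=36 clicks, 15−9=6 non-clicks.
Subtract the first batch: 36−26=10 clicks and 6−4=2 non-clicks.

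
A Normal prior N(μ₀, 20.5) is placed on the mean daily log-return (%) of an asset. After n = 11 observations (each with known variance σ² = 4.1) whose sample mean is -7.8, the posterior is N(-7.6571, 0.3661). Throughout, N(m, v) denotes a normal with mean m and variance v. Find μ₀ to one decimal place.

μ₀ = 0.2

The posterior mean is a precision-weighted average: μ_n = (τ₀μ₀ + τ_data·x̄)/(τ₀+τ_data), with τ₀=1/σ₀² and τ_data=n/σ².
Here τ₀ = 1/20.5 = 0.048780 and τ_data = 11/4.1 = 2.682927, so τ_n = 2.731707.
Rearranging for μ₀: μ₀ = (μ_n·τ_n − τ_data·x̄)/τ₀ = (-7.6571·2.731707 − 2.682927·-7.8) / 0.048780 = 0.009877/0.048780 ≈ 0.2.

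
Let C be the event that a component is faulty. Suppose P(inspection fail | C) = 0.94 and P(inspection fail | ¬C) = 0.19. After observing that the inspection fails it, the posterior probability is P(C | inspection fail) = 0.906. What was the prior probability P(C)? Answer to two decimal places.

P(C) = 0.66

In odds form, posterior odds = prior odds × likelihood ratio, so prior odds = posterior odds ÷ LR.
Posterior odds = 0.906/(1−0.906) = 9.6383. LR = 0.94/0.19 = 4.9474.
Prior odds = 9.6383/4.9474 = 1.9482, so P(C) = 1.9482/(1+1.9482) ≈ 0.66.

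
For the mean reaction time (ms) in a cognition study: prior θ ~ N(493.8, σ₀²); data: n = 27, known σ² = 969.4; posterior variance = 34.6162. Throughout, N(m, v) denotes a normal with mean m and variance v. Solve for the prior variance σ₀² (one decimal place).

σ₀² = 965.3

Posterior precision equals prior precision plus data precision: 1/σ_n² = 1/σ₀² + n/σ².
So 1/σ₀² = 1/34.6162 − 27/969.4 = 0.028888 − 0.027852 = 0.001036.
Hence σ₀² = 1/0.001036 ≈ 965.3.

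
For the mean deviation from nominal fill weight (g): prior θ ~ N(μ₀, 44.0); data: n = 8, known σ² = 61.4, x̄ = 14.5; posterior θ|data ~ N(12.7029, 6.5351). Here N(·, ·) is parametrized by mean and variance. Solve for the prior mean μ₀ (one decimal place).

μ₀ = 2.4

The posterior mean is a precision-weighted average: μ_n = (τ₀μ₀ + τ_data·x̄)/(τ₀+τ_data), with τ₀=1/σ₀² and τ_data=n/σ².
Here τ₀ = 1/44.0 = 0.022727 and τ_data = 8/61.4 = 0.130293, so τ_n = 0.153020.
Rearranging for μ₀: μ₀ = (μ_n·τ_n − τ_data·x̄)/τ₀ = (12.7029·0.153020 − 0.130293·14.5) / 0.022727 = 0.054549/0.022727 ≈ 2.4.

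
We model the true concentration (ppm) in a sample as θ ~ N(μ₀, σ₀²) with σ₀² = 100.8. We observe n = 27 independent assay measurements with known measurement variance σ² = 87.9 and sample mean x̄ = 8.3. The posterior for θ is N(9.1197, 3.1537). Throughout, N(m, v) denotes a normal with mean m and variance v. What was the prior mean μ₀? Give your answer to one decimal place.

The posterior mean is a precision-weighted average: μ_n = (τ₀μ₀ + τ_data·x̄)/(τ₀+τ_data), with τ₀=1/σ₀² and τ_data=n/σ².
Here τ₀ = 1/100.8 = 0.009921 and τ_data = 27/87.9 = 0.307167, so τ_n = 0.317088.
Rearranging for μ₀: μ₀ = (μ_n·τ_n − τ_data·x̄)/τ₀ = (9.1197·0.317088 − 0.307167·8.3) / 0.009921 = 0.342261/0.009921 ≈ 34.5.

μ₀ = 34.5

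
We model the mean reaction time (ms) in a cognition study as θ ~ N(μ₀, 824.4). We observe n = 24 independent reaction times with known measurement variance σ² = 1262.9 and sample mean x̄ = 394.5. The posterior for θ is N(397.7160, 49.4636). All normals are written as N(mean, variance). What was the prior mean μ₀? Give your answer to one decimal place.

The posterior mean is a precision-weighted average: μ_n = (τ₀μ₀ + τ_data·x̄)/(τ₀+τ_data), with τ₀=1/σ₀² and τ_data=n/σ².
Here τ₀ = 1/824.4 = 0.001213 and τ_data = 24/1262.9 = 0.019004, so τ_n = 0.020217.
Rearranging for μ₀: μ₀ = (μ_n·τ_n − τ_data·x̄)/τ₀ = (397.7160·0.020217 − 0.019004·394.5) / 0.001213 = 0.543546/0.001213 ≈ 448.1.

μ₀ = 448.1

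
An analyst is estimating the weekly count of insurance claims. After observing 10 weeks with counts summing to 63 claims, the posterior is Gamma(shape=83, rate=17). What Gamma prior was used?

Gamma(shape=20, rate=7)

A Gamma(α, β) prior (rate parametrization) on a Poisson rate with n observations summing to S gives posterior Gamma(α+S, β+n).
So α = 83 − 63 = 20 and β = 17 − 10 = 7.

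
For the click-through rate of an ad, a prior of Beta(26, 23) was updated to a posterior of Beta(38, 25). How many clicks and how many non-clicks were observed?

A Beta(α, β) prior with s successes and f failures in binomial data gives a Beta(α+s, β+f) posterior.
Match parameters: s=38−26=12, f=25−23=2.

12 clicks and 2 non-clicks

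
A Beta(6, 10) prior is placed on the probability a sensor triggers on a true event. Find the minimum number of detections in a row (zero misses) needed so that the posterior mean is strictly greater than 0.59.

k = 9

After k detections and 0 misses the posterior is Beta(6+k, 10), with mean (6+k)/(6+10+k).
Set (6+k)/(16+k) > 0.59 and solve: k > (0.59·16 − 6)/(1 − 0.59) = 8.390.
The smallest integer exceeding 8.390 is 9, and checking k=9: (15)/(25) = 0.6000 > 0.59.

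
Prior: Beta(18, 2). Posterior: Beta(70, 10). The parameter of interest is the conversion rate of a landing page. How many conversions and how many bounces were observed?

A Beta(α, β) prior with s successes and f failures in binomial data gives a Beta(α+s, β+f) posterior.
Match parameters: s=70−18=52, f=10−2=8.

52 conversions and 8 bounces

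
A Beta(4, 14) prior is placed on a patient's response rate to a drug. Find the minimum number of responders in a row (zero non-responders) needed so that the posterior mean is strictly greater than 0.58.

After k responders and 0 non-responders the posterior is Beta(4+k, 14), with mean (4+k)/(4+14+k).
Set (4+k)/(18+k) > 0.58 and solve: k > (0.58·18 − 4)/(1 − 0.58) = 15.333.
The smallest integer exceeding 15.333 is 16.

k = 16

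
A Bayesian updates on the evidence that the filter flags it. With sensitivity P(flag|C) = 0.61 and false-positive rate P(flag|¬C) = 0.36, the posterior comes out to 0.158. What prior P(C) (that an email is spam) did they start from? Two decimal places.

P(C) = 0.10

In odds form, posterior odds = prior odds × likelihood ratio, so prior odds = posterior odds ÷ LR.
Posterior odds = 0.158/(1−0.158) = 0.1876. LR = 0.61/0.36 = 1.6944.
Prior odds = 0.1876/1.6944 = 0.1107, so P(C) = 0.1107/(1+0.1107) ≈ 0.10.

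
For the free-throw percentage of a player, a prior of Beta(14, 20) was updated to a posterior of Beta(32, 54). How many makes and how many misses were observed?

Under Beta–binomial conjugacy the posterior parameters are (α+s, β+f).
So s = 32 − 14 = 18 and f = 54 − 20 = 34.

18 makes and 34 misses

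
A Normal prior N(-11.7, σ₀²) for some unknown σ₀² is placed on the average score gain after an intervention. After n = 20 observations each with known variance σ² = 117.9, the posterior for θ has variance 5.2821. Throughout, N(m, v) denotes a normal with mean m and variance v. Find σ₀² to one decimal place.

For the Normal–Normal model with known σ², precisions add: τ_n = τ₀ + n/σ².
So 1/σ₀² = 1/5.2821 − 20/117.9 = 0.189319 − 0.169635 = 0.019684.
Hence σ₀² = 1/0.019684 ≈ 50.8.

σ₀² = 50.8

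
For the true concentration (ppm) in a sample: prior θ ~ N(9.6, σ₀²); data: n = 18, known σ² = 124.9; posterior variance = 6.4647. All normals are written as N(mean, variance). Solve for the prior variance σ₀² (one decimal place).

For the Normal–Normal model with known σ², precisions add: τ_n = τ₀ + n/σ².
So 1/σ₀² = 1/6.4647 − 18/124.9 = 0.154686 − 0.144115 = 0.010571.
Hence σ₀² = 1/0.010571 ≈ 94.6.

σ₀² = 94.6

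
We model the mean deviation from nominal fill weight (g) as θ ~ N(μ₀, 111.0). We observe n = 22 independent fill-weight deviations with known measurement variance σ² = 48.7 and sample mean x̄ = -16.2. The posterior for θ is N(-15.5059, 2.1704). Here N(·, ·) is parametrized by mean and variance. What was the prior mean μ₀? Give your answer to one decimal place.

With known observation variance, the Normal–Normal posterior has precision τ_n = τ₀ + n/σ² and mean μ_n = (τ₀μ₀ + (n/σ²)x̄)/τ_n.
Here τ₀ = 1/111.0 = 0.009009 and τ_data = 22/48.7 = 0.451745, so τ_n = 0.460754.
Rearranging for μ₀: μ₀ = (μ_n·τ_n − τ_data·x̄)/τ₀ = (-15.5059·0.460754 − 0.451745·-16.2) / 0.009009 = 0.173864/0.009009 ≈ 19.3.

μ₀ = 19.3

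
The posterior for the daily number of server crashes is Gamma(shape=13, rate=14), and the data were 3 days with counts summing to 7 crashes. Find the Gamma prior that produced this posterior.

Gamma–Poisson conjugacy: posterior shape = α + Σxᵢ, posterior rate = β + n.
So α = 13 − 7 = 6 and β = 14 − 3 = 11.

Gamma(shape=6, rate=11)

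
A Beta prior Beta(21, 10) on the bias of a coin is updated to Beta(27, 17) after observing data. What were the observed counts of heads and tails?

Under Beta–binomial conjugacy the posterior parameters are (a+s, b+f).
Match parameters: s=27−21=6, f=17−10=7.

6 heads and 7 tails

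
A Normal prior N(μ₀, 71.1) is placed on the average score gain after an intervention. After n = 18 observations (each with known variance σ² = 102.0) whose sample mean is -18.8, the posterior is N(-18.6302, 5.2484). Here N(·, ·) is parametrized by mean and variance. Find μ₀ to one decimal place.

With known observation variance, the Normal–Normal posterior has precision τ_n = τ₀ + n/σ² and mean μ_n = (τ₀μ₀ + (n/σ²)x̄)/τ_n.
Here τ₀ = 1/71.1 = 0.014065 and τ_data = 18/102.0 = 0.176471, so τ_n = 0.190536.
Rearranging for μ₀: μ₀ = (μ_n·τ_n − τ_data·x̄)/τ₀ = (-18.6302·0.190536 − 0.176471·-18.8) / 0.014065 = -0.232069/0.014065 ≈ -16.5.

μ₀ = -16.5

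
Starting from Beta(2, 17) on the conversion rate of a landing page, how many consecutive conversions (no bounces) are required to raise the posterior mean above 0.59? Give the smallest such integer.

After k conversions and 0 bounces the posterior is Beta(2+k, 17), with mean (2+k)/(2+17+k).
Set (2+k)/(19+k) > 0.59 and solve: k > (0.59·19 − 2)/(1 − 0.59) = 22.463.
The smallest integer exceeding 22.463 is 23.

k = 23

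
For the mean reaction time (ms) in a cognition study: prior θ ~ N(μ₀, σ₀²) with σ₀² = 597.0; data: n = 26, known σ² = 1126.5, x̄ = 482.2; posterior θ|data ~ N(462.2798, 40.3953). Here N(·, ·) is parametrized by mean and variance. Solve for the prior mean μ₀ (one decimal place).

μ₀ = 187.8

The posterior mean is a precision-weighted average: μ_n = (τ₀μ₀ + τ_data·x̄)/(τ₀+τ_data), with τ₀=1/σ₀² and τ_data=n/σ².
Here τ₀ = 1/597.0 = 0.001675 and τ_data = 26/1126.5 = 0.023080, so τ_n = 0.024755.
Rearranging for μ₀: μ₀ = (μ_n·τ_n − τ_data·x̄)/τ₀ = (462.2798·0.024755 − 0.023080·482.2) / 0.001675 = 0.314560/0.001675 ≈ 187.8.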